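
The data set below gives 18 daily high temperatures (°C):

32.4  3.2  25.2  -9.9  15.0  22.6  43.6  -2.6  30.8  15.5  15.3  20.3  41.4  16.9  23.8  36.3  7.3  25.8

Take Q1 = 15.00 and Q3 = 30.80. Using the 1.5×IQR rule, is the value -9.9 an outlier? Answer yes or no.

IQR = Q3 − Q1 = 30.80 − 15.00 = 15.80.
Lower fence = Q1 − 1.5·IQR = 15.00 − 23.70 = -8.70.
Upper fence = Q3 + 1.5·IQR = 30.80 + 23.70 = 54.50.
-9.9 lies below the lower fence.

yes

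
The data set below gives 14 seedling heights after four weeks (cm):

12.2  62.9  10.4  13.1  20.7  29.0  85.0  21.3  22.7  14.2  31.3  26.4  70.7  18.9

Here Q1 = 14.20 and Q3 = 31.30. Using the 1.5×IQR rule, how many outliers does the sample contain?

3

IQR = 17.10; fences at 14.20 − 25.65 = -11.45 and 31.30 + 25.65 = 56.95.
Outside the cutoffs: 62.9, 70.7, 85.0.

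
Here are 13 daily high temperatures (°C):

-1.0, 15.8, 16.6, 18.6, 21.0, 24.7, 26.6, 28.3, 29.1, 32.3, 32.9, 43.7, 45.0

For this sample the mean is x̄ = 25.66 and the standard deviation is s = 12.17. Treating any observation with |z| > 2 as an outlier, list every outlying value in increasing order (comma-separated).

Cutoffs at x̄ ± 2s: 25.66 ± 2·12.17 = [1.32, 50.00].
-1.0: z = -2.19, |z| > 2 → outlier.
Every other value lies within [1.32, 50.00].

-1.0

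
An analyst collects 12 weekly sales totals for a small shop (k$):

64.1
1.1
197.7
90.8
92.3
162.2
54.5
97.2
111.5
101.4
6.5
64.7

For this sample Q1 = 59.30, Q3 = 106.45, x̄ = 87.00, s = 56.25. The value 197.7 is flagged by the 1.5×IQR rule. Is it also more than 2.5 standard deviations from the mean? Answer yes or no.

no

z = (197.7 − 87.00) / 56.25 = 1.97.
|z| = 1.97 ≤ 2.5.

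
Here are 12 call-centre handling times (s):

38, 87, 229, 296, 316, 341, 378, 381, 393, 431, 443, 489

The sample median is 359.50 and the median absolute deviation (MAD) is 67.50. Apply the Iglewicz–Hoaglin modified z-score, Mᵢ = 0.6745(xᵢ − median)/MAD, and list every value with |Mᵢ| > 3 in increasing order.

|Mᵢ| > 3 ⇔ |xᵢ − 359.50| > 3·67.50/0.6745 = 300.22.
So outliers lie outside [59.28, 659.72].
38: M = -3.21 → outlier.

38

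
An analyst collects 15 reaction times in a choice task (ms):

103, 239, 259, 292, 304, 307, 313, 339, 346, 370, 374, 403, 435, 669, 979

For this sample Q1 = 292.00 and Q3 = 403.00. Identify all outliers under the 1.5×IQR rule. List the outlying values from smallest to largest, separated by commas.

IQR = Q3 − Q1 = 403.00 − 292.00 = 111.00.
Lower fence = Q1 − 1.5·IQR = 292.00 − 166.50 = 125.50.
Upper fence = Q3 + 1.5·IQR = 403.00 + 166.50 = 569.50.
103 < 125.50 → outlier.
669 > 569.50 → outlier.
979 > 569.50 → outlier.
All remaining values lie within [125.50, 569.50].

103, 669, 979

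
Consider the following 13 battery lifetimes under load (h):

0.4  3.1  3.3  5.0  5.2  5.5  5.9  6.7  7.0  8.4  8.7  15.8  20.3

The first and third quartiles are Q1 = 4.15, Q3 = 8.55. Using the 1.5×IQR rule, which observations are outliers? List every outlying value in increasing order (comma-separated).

15.8, 20.3

IQR = Q3 − Q1 = 8.55 − 4.15 = 4.40.
Lower fence = Q1 − 1.5·IQR = 4.15 − 6.60 = -2.45.
Upper fence = Q3 + 1.5·IQR = 8.55 + 6.60 = 15.15.
15.8 > 15.15 → outlier.
20.3 > 15.15 → outlier.
All remaining values lie within [-2.45, 15.15].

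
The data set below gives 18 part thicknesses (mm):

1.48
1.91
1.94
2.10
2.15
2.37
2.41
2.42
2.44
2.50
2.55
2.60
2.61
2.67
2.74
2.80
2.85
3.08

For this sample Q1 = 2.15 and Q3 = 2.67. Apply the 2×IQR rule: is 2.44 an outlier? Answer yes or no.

no

IQR = Q3 − Q1 = 2.67 − 2.15 = 0.52.
Lower fence = Q1 − 2·IQR = 2.15 − 1.04 = 1.11.
Upper fence = Q3 + 2·IQR = 2.67 + 1.04 = 3.71.
2.44 lies within [1.11, 3.71].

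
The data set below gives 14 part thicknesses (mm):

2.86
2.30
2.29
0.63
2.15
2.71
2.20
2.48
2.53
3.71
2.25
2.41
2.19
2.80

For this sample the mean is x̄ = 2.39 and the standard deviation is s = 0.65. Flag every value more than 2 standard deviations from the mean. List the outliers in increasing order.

0.63, 3.71

Cutoffs at x̄ ± 2s: 2.39 ± 2·0.65 = [1.09, 3.69].
0.63: z = -2.71, |z| > 2 → outlier.
3.71: z = 2.03, |z| > 2 → outlier.
Every other value lies within [1.09, 3.69].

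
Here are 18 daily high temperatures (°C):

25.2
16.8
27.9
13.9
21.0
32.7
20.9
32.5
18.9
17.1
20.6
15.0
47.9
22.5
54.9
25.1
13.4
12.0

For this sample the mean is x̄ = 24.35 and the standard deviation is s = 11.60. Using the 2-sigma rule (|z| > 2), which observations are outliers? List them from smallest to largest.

Cutoffs at x̄ ± 2s: 24.35 ± 2·11.60 = [1.15, 47.55].
47.9: z = 2.03, |z| > 2 → outlier.
54.9: z = 2.63, |z| > 2 → outlier.
Every other value lies within [1.15, 47.55].

47.9, 54.9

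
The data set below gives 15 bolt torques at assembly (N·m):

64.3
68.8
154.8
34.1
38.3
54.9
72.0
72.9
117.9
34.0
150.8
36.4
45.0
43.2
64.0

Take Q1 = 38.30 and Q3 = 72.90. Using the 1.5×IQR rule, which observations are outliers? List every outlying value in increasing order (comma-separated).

IQR = Q3 − Q1 = 72.90 − 38.30 = 34.60.
Lower fence = Q1 − 1.5·IQR = 38.30 − 51.90 = -13.60.
Upper fence = Q3 + 1.5·IQR = 72.90 + 51.90 = 124.80.
150.8 > 124.80 → outlier.
154.8 > 124.80 → outlier.
All remaining values lie within [-13.60, 124.80].

150.8, 154.8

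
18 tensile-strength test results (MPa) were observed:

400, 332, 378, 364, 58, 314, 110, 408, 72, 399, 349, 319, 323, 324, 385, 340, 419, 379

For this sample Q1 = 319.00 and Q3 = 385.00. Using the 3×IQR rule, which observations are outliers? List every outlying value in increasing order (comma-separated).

IQR = Q3 − Q1 = 385.00 − 319.00 = 66.00.
Lower fence = Q1 − 3·IQR = 319.00 − 198.00 = 121.00.
Upper fence = Q3 + 3·IQR = 385.00 + 198.00 = 583.00.
58 < 121.00 → outlier.
72 < 121.00 → outlier.
110 < 121.00 → outlier.
All remaining values lie within [121.00, 583.00].

58, 72, 110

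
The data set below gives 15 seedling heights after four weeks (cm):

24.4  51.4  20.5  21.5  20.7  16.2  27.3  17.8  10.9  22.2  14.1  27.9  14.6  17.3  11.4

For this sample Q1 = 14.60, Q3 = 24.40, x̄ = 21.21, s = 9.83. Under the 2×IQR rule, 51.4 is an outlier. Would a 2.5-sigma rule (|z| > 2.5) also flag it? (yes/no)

yes

z = (51.4 − 21.21) / 9.83 = 3.07.
|z| = 3.07 > 2.5.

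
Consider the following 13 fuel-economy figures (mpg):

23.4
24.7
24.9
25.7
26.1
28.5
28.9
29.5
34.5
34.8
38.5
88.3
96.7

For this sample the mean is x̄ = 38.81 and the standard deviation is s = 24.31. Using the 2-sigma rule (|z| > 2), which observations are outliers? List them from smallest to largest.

88.3, 96.7

Cutoffs at x̄ ± 2s: 38.81 ± 2·24.31 = [-9.81, 87.43].
88.3: z = 2.04, |z| > 2 → outlier.
96.7: z = 2.38, |z| > 2 → outlier.
Every other value lies within [-9.81, 87.43].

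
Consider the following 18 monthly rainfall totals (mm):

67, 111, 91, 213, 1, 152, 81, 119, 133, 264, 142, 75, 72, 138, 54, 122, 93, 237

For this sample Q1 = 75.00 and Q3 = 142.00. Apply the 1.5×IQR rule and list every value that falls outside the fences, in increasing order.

264

IQR = Q3 − Q1 = 142.00 − 75.00 = 67.00.
Lower fence = Q1 − 1.5·IQR = 75.00 − 100.50 = -25.50.
Upper fence = Q3 + 1.5·IQR = 142.00 + 100.50 = 242.50.
264 > 242.50 → outlier.
All remaining values lie within [-25.50, 242.50].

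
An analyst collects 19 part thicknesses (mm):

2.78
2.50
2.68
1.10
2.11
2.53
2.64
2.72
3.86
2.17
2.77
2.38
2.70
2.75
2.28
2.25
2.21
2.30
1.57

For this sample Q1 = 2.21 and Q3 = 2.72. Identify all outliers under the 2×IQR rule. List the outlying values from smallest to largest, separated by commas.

1.10, 3.86

IQR = Q3 − Q1 = 2.72 − 2.21 = 0.51.
Lower fence = Q1 − 2·IQR = 2.21 − 1.02 = 1.19.
Upper fence = Q3 + 2·IQR = 2.72 + 1.02 = 3.74.
1.10 < 1.19 → outlier.
3.86 > 3.74 → outlier.
All remaining values lie within [1.19, 3.74].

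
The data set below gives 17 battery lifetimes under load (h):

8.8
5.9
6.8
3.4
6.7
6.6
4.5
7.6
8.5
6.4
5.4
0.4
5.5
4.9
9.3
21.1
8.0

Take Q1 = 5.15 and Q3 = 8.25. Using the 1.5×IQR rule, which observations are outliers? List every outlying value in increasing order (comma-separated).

0.4, 21.1

IQR = Q3 − Q1 = 8.25 − 5.15 = 3.10.
Lower fence = Q1 − 1.5·IQR = 5.15 − 4.65 = 0.50.
Upper fence = Q3 + 1.5·IQR = 8.25 + 4.65 = 12.90.
0.4 < 0.50 → outlier.
21.1 > 12.90 → outlier.
All remaining values lie within [0.50, 12.90].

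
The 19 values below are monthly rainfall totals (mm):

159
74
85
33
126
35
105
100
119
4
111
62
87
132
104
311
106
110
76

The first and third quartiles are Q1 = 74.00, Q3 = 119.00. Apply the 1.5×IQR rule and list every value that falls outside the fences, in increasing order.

4, 311

IQR = Q3 − Q1 = 119.00 − 74.00 = 45.00.
Lower fence = Q1 − 1.5·IQR = 74.00 − 67.50 = 6.50.
Upper fence = Q3 + 1.5·IQR = 119.00 + 67.50 = 186.50.
4 < 6.50 → outlier.
311 > 186.50 → outlier.
All remaining values lie within [6.50, 186.50].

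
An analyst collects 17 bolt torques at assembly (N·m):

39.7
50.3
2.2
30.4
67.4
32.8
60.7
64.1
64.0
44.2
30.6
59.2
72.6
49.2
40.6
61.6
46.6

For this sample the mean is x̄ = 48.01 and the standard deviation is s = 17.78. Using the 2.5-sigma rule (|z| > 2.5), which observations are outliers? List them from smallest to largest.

2.2

Cutoffs at x̄ ± 2.5s: 48.01 ± 2.5·17.78 = [3.56, 92.46].
2.2: z = -2.58, |z| > 2.5 → outlier.
Every other value lies within [3.56, 92.46].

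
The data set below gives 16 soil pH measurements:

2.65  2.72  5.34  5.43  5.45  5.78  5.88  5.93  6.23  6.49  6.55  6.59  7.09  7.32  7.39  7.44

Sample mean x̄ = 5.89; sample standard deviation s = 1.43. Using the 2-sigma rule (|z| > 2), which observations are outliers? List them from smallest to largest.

Cutoffs at x̄ ± 2s: 5.89 ± 2·1.43 = [3.03, 8.75].
2.65: z = -2.27, |z| > 2 → outlier.
2.72: z = -2.22, |z| > 2 → outlier.
Every other value lies within [3.03, 8.75].

2.65, 2.72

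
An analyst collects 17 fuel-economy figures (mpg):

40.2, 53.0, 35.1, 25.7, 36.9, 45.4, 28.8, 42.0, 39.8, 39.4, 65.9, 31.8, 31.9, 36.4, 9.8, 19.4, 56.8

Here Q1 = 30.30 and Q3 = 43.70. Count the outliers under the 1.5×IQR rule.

IQR = 13.40; fences at 30.30 − 20.10 = 10.20 and 43.70 + 20.10 = 63.80.
Outside the cutoffs: 9.8, 65.9.

2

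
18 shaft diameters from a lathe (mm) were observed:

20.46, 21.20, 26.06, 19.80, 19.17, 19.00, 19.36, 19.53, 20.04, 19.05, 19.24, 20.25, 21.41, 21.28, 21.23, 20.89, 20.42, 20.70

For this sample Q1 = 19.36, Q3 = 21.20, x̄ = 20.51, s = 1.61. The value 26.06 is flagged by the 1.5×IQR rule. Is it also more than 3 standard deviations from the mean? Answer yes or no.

yes

z = (26.06 − 20.51) / 1.61 = 3.45.
|z| = 3.45 > 3.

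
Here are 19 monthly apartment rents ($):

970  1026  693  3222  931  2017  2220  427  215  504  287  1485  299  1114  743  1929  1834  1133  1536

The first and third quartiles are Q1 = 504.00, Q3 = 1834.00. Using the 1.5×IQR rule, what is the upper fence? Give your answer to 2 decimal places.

3829.00

IQR = Q3 − Q1 = 1834.00 − 504.00 = 1330.00.
Lower fence = Q1 − 1.5·IQR = 504.00 − 1995.00 = -1491.00.
Upper fence = Q3 + 1.5·IQR = 1834.00 + 1995.00 = 3829.00.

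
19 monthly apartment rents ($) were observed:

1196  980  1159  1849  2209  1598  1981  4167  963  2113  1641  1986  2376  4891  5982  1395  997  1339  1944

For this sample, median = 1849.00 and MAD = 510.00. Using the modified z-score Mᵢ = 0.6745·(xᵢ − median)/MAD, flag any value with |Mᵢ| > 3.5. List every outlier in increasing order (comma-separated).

|Mᵢ| > 3.5 ⇔ |xᵢ − 1849.00| > 3.5·510.00/0.6745 = 2646.40.
So outliers lie outside [-797.40, 4495.40].
4891: M = 4.02 → outlier.
5982: M = 5.47 → outlier.

4891, 5982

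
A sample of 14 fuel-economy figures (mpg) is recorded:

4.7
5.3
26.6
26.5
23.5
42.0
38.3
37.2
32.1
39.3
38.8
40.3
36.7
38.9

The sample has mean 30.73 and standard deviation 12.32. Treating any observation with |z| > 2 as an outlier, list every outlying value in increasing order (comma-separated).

4.7, 5.3

Cutoffs at x̄ ± 2s: 30.73 ± 2·12.32 = [6.09, 55.37].
4.7: z = -2.11, |z| > 2 → outlier.
5.3: z = -2.06, |z| > 2 → outlier.
Every other value lies within [6.09, 55.37].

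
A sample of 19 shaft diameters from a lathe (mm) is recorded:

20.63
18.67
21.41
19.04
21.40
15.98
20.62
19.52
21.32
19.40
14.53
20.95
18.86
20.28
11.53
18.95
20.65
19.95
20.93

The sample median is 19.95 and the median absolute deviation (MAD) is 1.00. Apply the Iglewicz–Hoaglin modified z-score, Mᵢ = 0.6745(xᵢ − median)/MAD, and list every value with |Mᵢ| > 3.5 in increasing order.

11.53, 14.53

|Mᵢ| > 3.5 ⇔ |xᵢ − 19.95| > 3.5·1.00/0.6745 = 5.19.
So outliers lie outside [14.76, 25.14].
11.53: M = -5.68 → outlier.
14.53: M = -3.66 → outlier.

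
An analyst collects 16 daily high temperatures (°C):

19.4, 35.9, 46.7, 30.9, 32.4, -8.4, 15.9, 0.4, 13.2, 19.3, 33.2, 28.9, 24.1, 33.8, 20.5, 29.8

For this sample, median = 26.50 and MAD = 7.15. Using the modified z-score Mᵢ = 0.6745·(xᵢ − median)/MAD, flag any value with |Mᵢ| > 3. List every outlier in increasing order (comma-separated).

-8.4

|Mᵢ| > 3 ⇔ |xᵢ − 26.50| > 3·7.15/0.6745 = 31.80.
So outliers lie outside [-5.30, 58.30].
-8.4: M = -3.29 → outlier.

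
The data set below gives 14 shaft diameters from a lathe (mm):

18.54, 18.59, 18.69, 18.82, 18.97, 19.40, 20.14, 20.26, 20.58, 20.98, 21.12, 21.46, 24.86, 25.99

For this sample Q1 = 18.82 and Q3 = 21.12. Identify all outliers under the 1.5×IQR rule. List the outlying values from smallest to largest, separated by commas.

IQR = Q3 − Q1 = 21.12 − 18.82 = 2.30.
Lower fence = Q1 − 1.5·IQR = 18.82 − 3.45 = 15.37.
Upper fence = Q3 + 1.5·IQR = 21.12 + 3.45 = 24.57.
24.86 > 24.57 → outlier.
25.99 > 24.57 → outlier.
All remaining values lie within [15.37, 24.57].

24.86, 25.99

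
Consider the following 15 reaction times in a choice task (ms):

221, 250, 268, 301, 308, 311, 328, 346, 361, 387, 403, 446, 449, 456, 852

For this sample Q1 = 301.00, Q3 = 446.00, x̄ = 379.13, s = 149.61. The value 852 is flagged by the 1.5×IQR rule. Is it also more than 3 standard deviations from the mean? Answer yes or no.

yes

z = (852 − 379.13) / 149.61 = 3.16.
|z| = 3.16 > 3.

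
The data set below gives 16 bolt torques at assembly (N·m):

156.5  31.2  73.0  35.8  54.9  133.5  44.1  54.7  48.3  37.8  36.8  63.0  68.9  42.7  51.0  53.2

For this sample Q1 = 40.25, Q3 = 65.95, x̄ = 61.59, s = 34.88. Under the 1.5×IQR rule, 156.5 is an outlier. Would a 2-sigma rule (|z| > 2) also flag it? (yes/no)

yes

z = (156.5 − 61.59) / 34.88 = 2.72.
|z| = 2.72 > 2.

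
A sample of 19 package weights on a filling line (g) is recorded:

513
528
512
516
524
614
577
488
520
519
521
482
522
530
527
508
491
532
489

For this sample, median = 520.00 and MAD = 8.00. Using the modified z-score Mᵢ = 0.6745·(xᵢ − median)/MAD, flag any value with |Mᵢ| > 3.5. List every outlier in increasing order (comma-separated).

|Mᵢ| > 3.5 ⇔ |xᵢ − 520.00| > 3.5·8.00/0.6745 = 41.51.
So outliers lie outside [478.49, 561.51].
577: M = 4.81 → outlier.
614: M = 7.93 → outlier.

577, 614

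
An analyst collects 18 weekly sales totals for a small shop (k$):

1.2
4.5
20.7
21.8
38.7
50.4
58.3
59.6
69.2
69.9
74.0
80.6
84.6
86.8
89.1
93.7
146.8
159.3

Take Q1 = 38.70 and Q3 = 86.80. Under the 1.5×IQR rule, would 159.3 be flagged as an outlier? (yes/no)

IQR = Q3 − Q1 = 86.80 − 38.70 = 48.10.
Lower fence = Q1 − 1.5·IQR = 38.70 − 72.15 = -33.45.
Upper fence = Q3 + 1.5·IQR = 86.80 + 72.15 = 158.95.
159.3 lies above the upper fence.

yes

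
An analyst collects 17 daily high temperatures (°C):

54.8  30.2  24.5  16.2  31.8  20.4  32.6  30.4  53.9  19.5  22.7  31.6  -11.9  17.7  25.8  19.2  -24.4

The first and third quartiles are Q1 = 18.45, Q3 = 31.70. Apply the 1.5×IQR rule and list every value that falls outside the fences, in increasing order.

-24.4, -11.9, 53.9, 54.8

IQR = Q3 − Q1 = 31.70 − 18.45 = 13.25.
Lower fence = Q1 − 1.5·IQR = 18.45 − 19.875 = -1.425.
Upper fence = Q3 + 1.5·IQR = 31.70 + 19.875 = 51.575.
-24.4 < -1.425 → outlier.
-11.9 < -1.425 → outlier.
53.9 > 51.575 → outlier.
54.8 > 51.575 → outlier.
All remaining values lie within [-1.425, 51.575].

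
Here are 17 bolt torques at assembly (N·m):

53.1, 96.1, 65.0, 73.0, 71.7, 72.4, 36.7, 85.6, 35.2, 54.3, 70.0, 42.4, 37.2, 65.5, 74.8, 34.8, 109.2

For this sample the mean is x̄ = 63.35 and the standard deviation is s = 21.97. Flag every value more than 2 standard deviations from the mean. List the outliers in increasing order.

109.2

Cutoffs at x̄ ± 2s: 63.35 ± 2·21.97 = [19.41, 107.29].
109.2: z = 2.09, |z| > 2 → outlier.
Every other value lies within [19.41, 107.29].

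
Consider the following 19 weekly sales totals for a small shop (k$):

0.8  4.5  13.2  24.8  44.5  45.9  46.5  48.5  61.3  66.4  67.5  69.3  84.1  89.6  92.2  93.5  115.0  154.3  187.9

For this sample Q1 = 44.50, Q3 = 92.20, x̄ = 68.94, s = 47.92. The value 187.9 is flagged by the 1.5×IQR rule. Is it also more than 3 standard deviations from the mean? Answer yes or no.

z = (187.9 − 68.94) / 47.92 = 2.48.
|z| = 2.48 ≤ 3.

no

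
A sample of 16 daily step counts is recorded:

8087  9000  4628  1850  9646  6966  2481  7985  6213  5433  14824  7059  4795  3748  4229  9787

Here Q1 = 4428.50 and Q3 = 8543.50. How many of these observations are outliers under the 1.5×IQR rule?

IQR = 4115.00; fences at 4428.50 − 6172.50 = -1744.00 and 8543.50 + 6172.50 = 14716.00.
Outside the cutoffs: 14824.

1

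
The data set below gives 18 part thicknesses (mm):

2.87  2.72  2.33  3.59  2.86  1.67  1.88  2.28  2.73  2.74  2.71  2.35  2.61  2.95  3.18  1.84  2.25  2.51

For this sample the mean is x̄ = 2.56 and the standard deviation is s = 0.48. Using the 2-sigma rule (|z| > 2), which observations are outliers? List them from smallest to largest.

Cutoffs at x̄ ± 2s: 2.56 ± 2·0.48 = [1.60, 3.52].
3.59: z = 2.15, |z| > 2 → outlier.
Every other value lies within [1.60, 3.52].

3.59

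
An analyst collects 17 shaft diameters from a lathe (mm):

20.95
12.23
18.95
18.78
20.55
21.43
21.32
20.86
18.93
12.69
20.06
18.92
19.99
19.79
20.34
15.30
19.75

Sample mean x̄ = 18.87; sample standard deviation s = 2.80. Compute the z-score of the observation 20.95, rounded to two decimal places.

z = (20.95 − 18.87) / 2.80 = 0.74.

0.74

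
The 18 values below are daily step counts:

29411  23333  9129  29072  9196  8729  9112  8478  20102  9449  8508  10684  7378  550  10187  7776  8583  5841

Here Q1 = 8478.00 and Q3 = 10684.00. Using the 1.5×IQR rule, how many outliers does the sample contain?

5

IQR = 2206.00; fences at 8478.00 − 3309.00 = 5169.00 and 10684.00 + 3309.00 = 13993.00.
Outside the cutoffs: 550, 20102, 23333, 29072, 29411.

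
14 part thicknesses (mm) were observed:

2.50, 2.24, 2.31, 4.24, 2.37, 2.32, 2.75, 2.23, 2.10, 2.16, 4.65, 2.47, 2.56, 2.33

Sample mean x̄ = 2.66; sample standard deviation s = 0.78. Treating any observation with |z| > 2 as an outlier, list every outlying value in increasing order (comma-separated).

4.24, 4.65

Cutoffs at x̄ ± 2s: 2.66 ± 2·0.78 = [1.10, 4.22].
4.24: z = 2.03, |z| > 2 → outlier.
4.65: z = 2.55, |z| > 2 → outlier.
Every other value lies within [1.10, 4.22].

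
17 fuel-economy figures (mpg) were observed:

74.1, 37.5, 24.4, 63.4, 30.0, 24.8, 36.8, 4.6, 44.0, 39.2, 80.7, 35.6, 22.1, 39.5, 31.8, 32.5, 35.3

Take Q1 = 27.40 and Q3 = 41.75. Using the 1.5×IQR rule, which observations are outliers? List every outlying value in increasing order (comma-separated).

4.6, 63.4, 74.1, 80.7

IQR = Q3 − Q1 = 41.75 − 27.40 = 14.35.
Lower fence = Q1 − 1.5·IQR = 27.40 − 21.525 = 5.875.
Upper fence = Q3 + 1.5·IQR = 41.75 + 21.525 = 63.275.
4.6 < 5.875 → outlier.
63.4 > 63.275 → outlier.
74.1 > 63.275 → outlier.
80.7 > 63.275 → outlier.
All remaining values lie within [5.875, 63.275].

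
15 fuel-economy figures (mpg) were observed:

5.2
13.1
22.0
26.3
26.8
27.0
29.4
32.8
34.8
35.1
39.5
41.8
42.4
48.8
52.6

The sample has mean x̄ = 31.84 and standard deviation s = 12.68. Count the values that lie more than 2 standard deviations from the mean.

Cutoffs: x̄ ± 2s = [6.48, 57.20].
Outside the cutoffs: 5.2.

1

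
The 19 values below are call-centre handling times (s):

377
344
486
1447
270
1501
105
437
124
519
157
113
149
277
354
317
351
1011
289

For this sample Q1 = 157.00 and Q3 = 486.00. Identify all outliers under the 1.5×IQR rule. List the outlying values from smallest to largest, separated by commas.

IQR = Q3 − Q1 = 486.00 − 157.00 = 329.00.
Lower fence = Q1 − 1.5·IQR = 157.00 − 493.50 = -336.50.
Upper fence = Q3 + 1.5·IQR = 486.00 + 493.50 = 979.50.
1011 > 979.50 → outlier.
1447 > 979.50 → outlier.
1501 > 979.50 → outlier.
All remaining values lie within [-336.50, 979.50].

1011, 1447, 1501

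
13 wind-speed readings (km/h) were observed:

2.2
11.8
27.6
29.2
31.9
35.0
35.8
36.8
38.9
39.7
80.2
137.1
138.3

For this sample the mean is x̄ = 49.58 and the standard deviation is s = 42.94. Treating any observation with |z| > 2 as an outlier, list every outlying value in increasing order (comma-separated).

Cutoffs at x̄ ± 2s: 49.58 ± 2·42.94 = [-36.30, 135.46].
137.1: z = 2.04, |z| > 2 → outlier.
138.3: z = 2.07, |z| > 2 → outlier.
Every other value lies within [-36.30, 135.46].

137.1, 138.3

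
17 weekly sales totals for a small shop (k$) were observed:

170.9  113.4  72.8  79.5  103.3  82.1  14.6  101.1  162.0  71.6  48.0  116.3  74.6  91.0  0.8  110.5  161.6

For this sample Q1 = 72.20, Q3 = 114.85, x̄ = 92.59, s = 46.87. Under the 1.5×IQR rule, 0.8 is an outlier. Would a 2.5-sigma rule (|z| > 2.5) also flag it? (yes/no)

no

z = (0.8 − 92.59) / 46.87 = -1.96.
|z| = 1.96 ≤ 2.5.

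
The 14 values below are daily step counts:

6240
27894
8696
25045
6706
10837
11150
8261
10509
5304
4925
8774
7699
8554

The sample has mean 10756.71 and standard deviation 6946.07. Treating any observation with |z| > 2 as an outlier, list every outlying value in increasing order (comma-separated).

Cutoffs at x̄ ± 2s: 10756.71 ± 2·6946.07 = [-3135.43, 24648.85].
25045: z = 2.06, |z| > 2 → outlier.
27894: z = 2.47, |z| > 2 → outlier.
Every other value lies within [-3135.43, 24648.85].

25045, 27894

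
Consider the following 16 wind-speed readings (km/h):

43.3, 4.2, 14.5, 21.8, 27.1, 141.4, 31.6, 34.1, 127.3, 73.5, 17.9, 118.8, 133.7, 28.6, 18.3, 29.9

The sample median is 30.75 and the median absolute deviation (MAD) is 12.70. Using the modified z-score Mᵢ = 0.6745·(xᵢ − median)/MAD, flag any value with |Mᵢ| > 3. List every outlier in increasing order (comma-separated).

118.8, 127.3, 133.7, 141.4

|Mᵢ| > 3 ⇔ |xᵢ − 30.75| > 3·12.70/0.6745 = 56.49.
So outliers lie outside [-25.74, 87.24].
118.8: M = 4.68 → outlier.
127.3: M = 5.13 → outlier.
133.7: M = 5.47 → outlier.
141.4: M = 5.88 → outlier.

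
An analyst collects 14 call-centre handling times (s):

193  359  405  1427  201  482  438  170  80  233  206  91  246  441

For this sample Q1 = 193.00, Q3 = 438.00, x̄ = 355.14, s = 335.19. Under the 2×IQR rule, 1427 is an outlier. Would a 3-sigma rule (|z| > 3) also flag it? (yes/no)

yes

z = (1427 − 355.14) / 335.19 = 3.20.
|z| = 3.20 > 3.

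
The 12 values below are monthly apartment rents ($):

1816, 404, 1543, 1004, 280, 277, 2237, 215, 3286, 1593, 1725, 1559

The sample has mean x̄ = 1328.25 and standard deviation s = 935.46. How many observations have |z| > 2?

Cutoffs: x̄ ± 2s = [-542.67, 3199.17].
Outside the cutoffs: 3286.

1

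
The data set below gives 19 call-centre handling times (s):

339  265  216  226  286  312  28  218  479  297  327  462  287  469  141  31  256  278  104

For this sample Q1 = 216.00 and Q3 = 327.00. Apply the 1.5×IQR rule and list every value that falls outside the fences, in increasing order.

28, 31

IQR = Q3 − Q1 = 327.00 − 216.00 = 111.00.
Lower fence = Q1 − 1.5·IQR = 216.00 − 166.50 = 49.50.
Upper fence = Q3 + 1.5·IQR = 327.00 + 166.50 = 493.50.
28 < 49.50 → outlier.
31 < 49.50 → outlier.
All remaining values lie within [49.50, 493.50].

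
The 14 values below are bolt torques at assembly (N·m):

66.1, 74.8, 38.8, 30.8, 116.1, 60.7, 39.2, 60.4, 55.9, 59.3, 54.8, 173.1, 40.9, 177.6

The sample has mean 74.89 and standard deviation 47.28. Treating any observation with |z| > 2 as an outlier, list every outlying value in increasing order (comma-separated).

Cutoffs at x̄ ± 2s: 74.89 ± 2·47.28 = [-19.67, 169.45].
173.1: z = 2.08, |z| > 2 → outlier.
177.6: z = 2.17, |z| > 2 → outlier.
Every other value lies within [-19.67, 169.45].

173.1, 177.6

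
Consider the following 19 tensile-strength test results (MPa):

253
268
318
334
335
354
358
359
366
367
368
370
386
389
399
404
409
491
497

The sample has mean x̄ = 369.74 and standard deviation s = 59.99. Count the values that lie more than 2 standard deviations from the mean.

Cutoffs: x̄ ± 2s = [249.76, 489.72].
Outside the cutoffs: 491, 497.

2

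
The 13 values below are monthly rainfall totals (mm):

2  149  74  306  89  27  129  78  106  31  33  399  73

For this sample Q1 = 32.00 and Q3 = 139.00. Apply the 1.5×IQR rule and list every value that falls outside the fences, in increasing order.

IQR = Q3 − Q1 = 139.00 − 32.00 = 107.00.
Lower fence = Q1 − 1.5·IQR = 32.00 − 160.50 = -128.50.
Upper fence = Q3 + 1.5·IQR = 139.00 + 160.50 = 299.50.
306 > 299.50 → outlier.
399 > 299.50 → outlier.
All remaining values lie within [-128.50, 299.50].

306, 399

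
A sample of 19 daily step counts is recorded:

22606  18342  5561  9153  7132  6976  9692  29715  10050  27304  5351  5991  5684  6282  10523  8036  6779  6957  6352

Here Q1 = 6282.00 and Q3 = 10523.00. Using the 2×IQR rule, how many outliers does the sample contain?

3

IQR = 4241.00; fences at 6282.00 − 8482.00 = -2200.00 and 10523.00 + 8482.00 = 19005.00.
Outside the cutoffs: 22606, 27304, 29715.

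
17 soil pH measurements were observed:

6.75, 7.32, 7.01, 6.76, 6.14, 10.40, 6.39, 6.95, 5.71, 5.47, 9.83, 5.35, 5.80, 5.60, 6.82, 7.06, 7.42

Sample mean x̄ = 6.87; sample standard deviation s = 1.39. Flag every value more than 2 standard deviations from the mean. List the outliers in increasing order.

9.83, 10.40

Cutoffs at x̄ ± 2s: 6.87 ± 2·1.39 = [4.09, 9.65].
9.83: z = 2.13, |z| > 2 → outlier.
10.40: z = 2.54, |z| > 2 → outlier.
Every other value lies within [4.09, 9.65].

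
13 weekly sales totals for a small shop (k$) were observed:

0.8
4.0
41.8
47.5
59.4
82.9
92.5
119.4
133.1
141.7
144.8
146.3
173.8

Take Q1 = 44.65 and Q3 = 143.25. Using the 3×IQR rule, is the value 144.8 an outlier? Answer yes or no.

IQR = Q3 − Q1 = 143.25 − 44.65 = 98.60.
Lower fence = Q1 − 3·IQR = 44.65 − 295.80 = -251.15.
Upper fence = Q3 + 3·IQR = 143.25 + 295.80 = 439.05.
144.8 lies within [-251.15, 439.05].

no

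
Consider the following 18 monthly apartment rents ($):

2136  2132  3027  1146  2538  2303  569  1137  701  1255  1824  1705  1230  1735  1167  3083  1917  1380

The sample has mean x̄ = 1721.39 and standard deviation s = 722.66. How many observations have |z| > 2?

0

Cutoffs: x̄ ± 2s = [276.07, 3166.71].
Every value lies within the cutoffs.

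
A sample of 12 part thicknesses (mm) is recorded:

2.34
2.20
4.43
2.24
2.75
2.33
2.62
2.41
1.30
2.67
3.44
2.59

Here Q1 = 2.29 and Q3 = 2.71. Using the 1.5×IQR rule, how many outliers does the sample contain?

IQR = 0.42; fences at 2.29 − 0.63 = 1.66 and 2.71 + 0.63 = 3.34.
Outside the cutoffs: 1.30, 3.44, 4.43.

3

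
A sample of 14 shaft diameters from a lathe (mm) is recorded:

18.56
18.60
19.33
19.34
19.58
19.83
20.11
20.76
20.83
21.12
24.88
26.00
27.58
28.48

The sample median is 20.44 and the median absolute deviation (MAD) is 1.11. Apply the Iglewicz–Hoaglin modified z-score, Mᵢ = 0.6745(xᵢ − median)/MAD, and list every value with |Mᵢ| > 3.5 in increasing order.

|Mᵢ| > 3.5 ⇔ |xᵢ − 20.44| > 3.5·1.11/0.6745 = 5.76.
So outliers lie outside [14.68, 26.20].
27.58: M = 4.34 → outlier.
28.48: M = 4.89 → outlier.

27.58, 28.48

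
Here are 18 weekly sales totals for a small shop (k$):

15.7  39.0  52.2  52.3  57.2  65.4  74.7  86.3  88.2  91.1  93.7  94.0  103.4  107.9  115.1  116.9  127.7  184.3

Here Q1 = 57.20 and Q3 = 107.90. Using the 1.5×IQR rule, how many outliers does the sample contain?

1

IQR = 50.70; fences at 57.20 − 76.05 = -18.85 and 107.90 + 76.05 = 183.95.
Outside the cutoffs: 184.3.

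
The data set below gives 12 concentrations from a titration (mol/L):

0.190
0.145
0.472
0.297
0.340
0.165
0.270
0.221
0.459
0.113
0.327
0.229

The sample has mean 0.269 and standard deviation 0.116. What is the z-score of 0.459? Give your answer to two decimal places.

z = (0.459 − 0.269) / 0.116 = 1.64.

1.64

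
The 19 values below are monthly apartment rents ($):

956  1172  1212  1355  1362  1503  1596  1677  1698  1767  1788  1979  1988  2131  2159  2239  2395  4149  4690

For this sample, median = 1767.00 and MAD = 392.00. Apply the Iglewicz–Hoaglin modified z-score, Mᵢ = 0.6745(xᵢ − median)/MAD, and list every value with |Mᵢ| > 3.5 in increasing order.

|Mᵢ| > 3.5 ⇔ |xᵢ − 1767.00| > 3.5·392.00/0.6745 = 2034.10.
So outliers lie outside [-267.10, 3801.10].
4149: M = 4.10 → outlier.
4690: M = 5.03 → outlier.

4149, 4690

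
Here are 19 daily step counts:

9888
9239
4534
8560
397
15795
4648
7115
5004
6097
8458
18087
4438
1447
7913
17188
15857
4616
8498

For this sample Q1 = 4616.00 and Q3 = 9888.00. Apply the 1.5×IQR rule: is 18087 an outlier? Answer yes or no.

yes

IQR = Q3 − Q1 = 9888.00 − 4616.00 = 5272.00.
Lower fence = Q1 − 1.5·IQR = 4616.00 − 7908.00 = -3292.00.
Upper fence = Q3 + 1.5·IQR = 9888.00 + 7908.00 = 17796.00.
18087 lies above the upper fence.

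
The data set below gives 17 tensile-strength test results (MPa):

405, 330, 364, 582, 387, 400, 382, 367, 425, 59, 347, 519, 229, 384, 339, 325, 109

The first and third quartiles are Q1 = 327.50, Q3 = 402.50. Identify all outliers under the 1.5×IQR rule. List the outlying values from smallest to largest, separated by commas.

59, 109, 519, 582

IQR = Q3 − Q1 = 402.50 − 327.50 = 75.00.
Lower fence = Q1 − 1.5·IQR = 327.50 − 112.50 = 215.00.
Upper fence = Q3 + 1.5·IQR = 402.50 + 112.50 = 515.00.
59 < 215.00 → outlier.
109 < 215.00 → outlier.
519 > 515.00 → outlier.
582 > 515.00 → outlier.
All remaining values lie within [215.00, 515.00].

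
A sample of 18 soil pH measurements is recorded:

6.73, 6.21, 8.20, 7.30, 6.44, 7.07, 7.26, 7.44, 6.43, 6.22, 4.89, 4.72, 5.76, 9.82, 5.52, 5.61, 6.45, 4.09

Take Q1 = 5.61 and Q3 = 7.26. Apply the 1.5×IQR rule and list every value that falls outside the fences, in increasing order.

IQR = Q3 − Q1 = 7.26 − 5.61 = 1.65.
Lower fence = Q1 − 1.5·IQR = 5.61 − 2.475 = 3.135.
Upper fence = Q3 + 1.5·IQR = 7.26 + 2.475 = 9.735.
9.82 > 9.735 → outlier.
All remaining values lie within [3.135, 9.735].

9.82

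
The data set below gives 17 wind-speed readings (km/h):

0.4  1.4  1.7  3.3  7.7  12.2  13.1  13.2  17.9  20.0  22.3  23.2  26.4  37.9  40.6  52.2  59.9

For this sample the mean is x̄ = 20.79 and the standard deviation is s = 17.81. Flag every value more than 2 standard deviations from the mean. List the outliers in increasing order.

Cutoffs at x̄ ± 2s: 20.79 ± 2·17.81 = [-14.83, 56.41].
59.9: z = 2.20, |z| > 2 → outlier.
Every other value lies within [-14.83, 56.41].

59.9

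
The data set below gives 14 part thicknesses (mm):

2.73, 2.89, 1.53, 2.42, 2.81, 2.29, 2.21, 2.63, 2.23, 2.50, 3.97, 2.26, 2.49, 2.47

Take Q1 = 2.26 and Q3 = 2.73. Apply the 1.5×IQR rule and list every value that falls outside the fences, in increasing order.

IQR = Q3 − Q1 = 2.73 − 2.26 = 0.47.
Lower fence = Q1 − 1.5·IQR = 2.26 − 0.705 = 1.555.
Upper fence = Q3 + 1.5·IQR = 2.73 + 0.705 = 3.435.
1.53 < 1.555 → outlier.
3.97 > 3.435 → outlier.
All remaining values lie within [1.555, 3.435].

1.53, 3.97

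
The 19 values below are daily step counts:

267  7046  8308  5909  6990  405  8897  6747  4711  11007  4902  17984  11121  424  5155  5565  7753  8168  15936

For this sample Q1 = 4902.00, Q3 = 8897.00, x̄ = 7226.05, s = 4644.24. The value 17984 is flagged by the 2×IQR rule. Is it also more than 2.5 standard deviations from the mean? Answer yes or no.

z = (17984 − 7226.05) / 4644.24 = 2.32.
|z| = 2.32 ≤ 2.5.

no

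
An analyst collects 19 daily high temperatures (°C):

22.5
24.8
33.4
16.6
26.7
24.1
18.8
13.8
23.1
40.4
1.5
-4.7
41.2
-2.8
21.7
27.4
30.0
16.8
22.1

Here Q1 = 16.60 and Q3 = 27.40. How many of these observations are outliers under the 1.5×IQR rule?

IQR = 10.80; fences at 16.60 − 16.20 = 0.40 and 27.40 + 16.20 = 43.60.
Outside the cutoffs: -4.7, -2.8.

2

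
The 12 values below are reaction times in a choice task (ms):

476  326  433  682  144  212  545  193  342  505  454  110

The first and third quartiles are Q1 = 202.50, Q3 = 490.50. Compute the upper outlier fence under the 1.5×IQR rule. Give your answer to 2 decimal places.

IQR = Q3 − Q1 = 490.50 − 202.50 = 288.00.
Lower fence = Q1 − 1.5·IQR = 202.50 − 432.00 = -229.50.
Upper fence = Q3 + 1.5·IQR = 490.50 + 432.00 = 922.50.

922.50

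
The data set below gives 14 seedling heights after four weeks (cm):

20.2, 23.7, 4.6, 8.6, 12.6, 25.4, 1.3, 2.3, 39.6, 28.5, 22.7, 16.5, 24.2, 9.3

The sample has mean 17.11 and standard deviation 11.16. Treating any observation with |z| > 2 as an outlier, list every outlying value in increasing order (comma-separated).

Cutoffs at x̄ ± 2s: 17.11 ± 2·11.16 = [-5.21, 39.43].
39.6: z = 2.02, |z| > 2 → outlier.
Every other value lies within [-5.21, 39.43].

39.6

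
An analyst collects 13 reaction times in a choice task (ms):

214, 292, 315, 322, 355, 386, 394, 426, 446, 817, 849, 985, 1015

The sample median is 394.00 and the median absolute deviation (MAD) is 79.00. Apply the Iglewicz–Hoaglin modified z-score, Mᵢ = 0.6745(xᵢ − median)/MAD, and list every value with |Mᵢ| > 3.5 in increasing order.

817, 849, 985, 1015

|Mᵢ| > 3.5 ⇔ |xᵢ − 394.00| > 3.5·79.00/0.6745 = 409.93.
So outliers lie outside [-15.93, 803.93].
817: M = 3.61 → outlier.
849: M = 3.88 → outlier.
985: M = 5.05 → outlier.
1015: M = 5.30 → outlier.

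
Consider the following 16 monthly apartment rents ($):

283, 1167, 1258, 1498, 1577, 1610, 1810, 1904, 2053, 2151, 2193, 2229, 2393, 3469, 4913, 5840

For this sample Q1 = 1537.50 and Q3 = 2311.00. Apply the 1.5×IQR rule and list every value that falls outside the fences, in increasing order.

IQR = Q3 − Q1 = 2311.00 − 1537.50 = 773.50.
Lower fence = Q1 − 1.5·IQR = 1537.50 − 1160.25 = 377.25.
Upper fence = Q3 + 1.5·IQR = 2311.00 + 1160.25 = 3471.25.
283 < 377.25 → outlier.
4913 > 3471.25 → outlier.
5840 > 3471.25 → outlier.
All remaining values lie within [377.25, 3471.25].

283, 4913, 5840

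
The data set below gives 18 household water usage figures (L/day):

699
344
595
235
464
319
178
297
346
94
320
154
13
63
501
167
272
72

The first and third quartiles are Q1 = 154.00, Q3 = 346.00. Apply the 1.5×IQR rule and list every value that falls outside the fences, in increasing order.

IQR = Q3 − Q1 = 346.00 − 154.00 = 192.00.
Lower fence = Q1 − 1.5·IQR = 154.00 − 288.00 = -134.00.
Upper fence = Q3 + 1.5·IQR = 346.00 + 288.00 = 634.00.
699 > 634.00 → outlier.
All remaining values lie within [-134.00, 634.00].

699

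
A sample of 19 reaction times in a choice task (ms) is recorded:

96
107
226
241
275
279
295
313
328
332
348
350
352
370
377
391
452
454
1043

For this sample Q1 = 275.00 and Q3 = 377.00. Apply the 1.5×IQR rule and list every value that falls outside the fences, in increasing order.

96, 107, 1043

IQR = Q3 − Q1 = 377.00 − 275.00 = 102.00.
Lower fence = Q1 − 1.5·IQR = 275.00 − 153.00 = 122.00.
Upper fence = Q3 + 1.5·IQR = 377.00 + 153.00 = 530.00.
96 < 122.00 → outlier.
107 < 122.00 → outlier.
1043 > 530.00 → outlier.
All remaining values lie within [122.00, 530.00].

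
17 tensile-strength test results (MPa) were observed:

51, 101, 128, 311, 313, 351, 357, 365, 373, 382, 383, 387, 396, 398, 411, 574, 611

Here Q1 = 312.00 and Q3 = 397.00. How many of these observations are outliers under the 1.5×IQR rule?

5

IQR = 85.00; fences at 312.00 − 127.50 = 184.50 and 397.00 + 127.50 = 524.50.
Outside the cutoffs: 51, 101, 128, 574, 611.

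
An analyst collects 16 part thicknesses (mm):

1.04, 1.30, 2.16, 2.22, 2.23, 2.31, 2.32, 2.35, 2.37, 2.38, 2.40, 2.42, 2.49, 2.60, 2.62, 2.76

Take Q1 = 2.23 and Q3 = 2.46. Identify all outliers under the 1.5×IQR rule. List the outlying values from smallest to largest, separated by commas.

IQR = Q3 − Q1 = 2.46 − 2.23 = 0.23.
Lower fence = Q1 − 1.5·IQR = 2.23 − 0.345 = 1.885.
Upper fence = Q3 + 1.5·IQR = 2.46 + 0.345 = 2.805.
1.04 < 1.885 → outlier.
1.30 < 1.885 → outlier.
All remaining values lie within [1.885, 2.805].

1.04, 1.30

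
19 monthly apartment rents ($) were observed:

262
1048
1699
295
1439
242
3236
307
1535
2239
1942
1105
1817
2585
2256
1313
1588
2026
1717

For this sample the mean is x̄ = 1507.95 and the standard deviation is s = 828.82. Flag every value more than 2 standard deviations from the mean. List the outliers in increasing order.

Cutoffs at x̄ ± 2s: 1507.95 ± 2·828.82 = [-149.69, 3165.59].
3236: z = 2.08, |z| > 2 → outlier.
Every other value lies within [-149.69, 3165.59].

3236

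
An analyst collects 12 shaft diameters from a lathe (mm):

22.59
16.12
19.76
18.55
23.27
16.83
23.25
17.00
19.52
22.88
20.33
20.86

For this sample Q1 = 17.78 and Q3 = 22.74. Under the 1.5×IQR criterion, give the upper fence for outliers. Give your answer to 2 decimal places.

30.18

IQR = Q3 − Q1 = 22.74 − 17.78 = 4.96.
Lower fence = Q1 − 1.5·IQR = 17.78 − 7.44 = 10.34.
Upper fence = Q3 + 1.5·IQR = 22.74 + 7.44 = 30.18.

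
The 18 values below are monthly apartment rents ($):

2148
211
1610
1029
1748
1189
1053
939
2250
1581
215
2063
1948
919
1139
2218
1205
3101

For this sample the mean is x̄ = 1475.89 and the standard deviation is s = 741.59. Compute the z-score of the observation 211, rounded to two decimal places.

z = (211 − 1475.89) / 741.59 = -1.71.

-1.71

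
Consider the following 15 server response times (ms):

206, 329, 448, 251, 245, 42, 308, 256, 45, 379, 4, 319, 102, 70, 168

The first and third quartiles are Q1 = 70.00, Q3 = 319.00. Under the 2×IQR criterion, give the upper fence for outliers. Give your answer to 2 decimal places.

IQR = Q3 − Q1 = 319.00 − 70.00 = 249.00.
Lower fence = Q1 − 2·IQR = 70.00 − 498.00 = -428.00.
Upper fence = Q3 + 2·IQR = 319.00 + 498.00 = 817.00.

817.00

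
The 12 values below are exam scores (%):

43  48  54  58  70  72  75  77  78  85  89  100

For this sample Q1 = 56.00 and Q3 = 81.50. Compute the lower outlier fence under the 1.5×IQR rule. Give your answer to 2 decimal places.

17.75

IQR = Q3 − Q1 = 81.50 − 56.00 = 25.50.
Lower fence = Q1 − 1.5·IQR = 56.00 − 38.25 = 17.75.
Upper fence = Q3 + 1.5·IQR = 81.50 + 38.25 = 119.75.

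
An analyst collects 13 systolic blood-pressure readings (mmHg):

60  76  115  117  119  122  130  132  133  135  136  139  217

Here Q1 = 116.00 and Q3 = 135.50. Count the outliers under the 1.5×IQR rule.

IQR = 19.50; fences at 116.00 − 29.25 = 86.75 and 135.50 + 29.25 = 164.75.
Outside the cutoffs: 60, 76, 217.

3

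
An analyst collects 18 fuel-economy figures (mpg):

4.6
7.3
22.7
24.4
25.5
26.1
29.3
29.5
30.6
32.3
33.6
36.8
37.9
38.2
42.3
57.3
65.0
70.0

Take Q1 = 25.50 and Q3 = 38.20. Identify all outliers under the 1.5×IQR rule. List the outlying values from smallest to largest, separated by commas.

IQR = Q3 − Q1 = 38.20 − 25.50 = 12.70.
Lower fence = Q1 − 1.5·IQR = 25.50 − 19.05 = 6.45.
Upper fence = Q3 + 1.5·IQR = 38.20 + 19.05 = 57.25.
4.6 < 6.45 → outlier.
57.3 > 57.25 → outlier.
65.0 > 57.25 → outlier.
70.0 > 57.25 → outlier.
All remaining values lie within [6.45, 57.25].

4.6, 57.3, 65.0, 70.0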